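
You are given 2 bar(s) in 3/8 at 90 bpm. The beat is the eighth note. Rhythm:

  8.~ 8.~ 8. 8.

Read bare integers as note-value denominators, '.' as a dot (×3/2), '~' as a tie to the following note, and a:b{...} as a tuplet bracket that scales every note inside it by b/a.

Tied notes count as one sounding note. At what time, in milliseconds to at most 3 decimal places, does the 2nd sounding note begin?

note 2 onset = 9/2b = 3000.0ms

1. 0.0ms @ 0 + 3000.0ms (9/2)
2. 3000.0ms @ 9/2 + 1000.0ms (3/2)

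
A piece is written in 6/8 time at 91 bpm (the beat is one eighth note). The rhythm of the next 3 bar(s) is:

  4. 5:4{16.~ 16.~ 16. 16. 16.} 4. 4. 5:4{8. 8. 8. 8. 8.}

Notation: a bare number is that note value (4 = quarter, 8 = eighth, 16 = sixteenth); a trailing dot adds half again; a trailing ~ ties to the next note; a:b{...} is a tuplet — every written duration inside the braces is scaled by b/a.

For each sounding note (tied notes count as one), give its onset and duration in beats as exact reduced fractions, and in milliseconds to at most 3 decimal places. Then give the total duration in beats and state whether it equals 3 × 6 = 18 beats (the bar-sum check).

1) 0.0ms=0b +1978.022ms=3b
2) 1978.022ms=3b +1186.813ms=9/5b
3) 3164.835ms=24/5b +395.604ms=3/5b
4) 3560.44ms=27/5b +395.604ms=3/5b
5) 3956.044ms=6b +1978.022ms=3b
6) 5934.066ms=9b +1978.022ms=3b
7) 7912.088ms=12b +791.209ms=6/5b
8) 8703.297ms=66/5b +791.209ms=6/5b
9) 9494.505ms=72/5b +791.209ms=6/5b
10) 10285.714ms=78/5b +791.209ms=6/5b
11) 11076.923ms=84/5b +791.209ms=6/5b
Σ=18b of 18 (91bpm 6/8) — PASS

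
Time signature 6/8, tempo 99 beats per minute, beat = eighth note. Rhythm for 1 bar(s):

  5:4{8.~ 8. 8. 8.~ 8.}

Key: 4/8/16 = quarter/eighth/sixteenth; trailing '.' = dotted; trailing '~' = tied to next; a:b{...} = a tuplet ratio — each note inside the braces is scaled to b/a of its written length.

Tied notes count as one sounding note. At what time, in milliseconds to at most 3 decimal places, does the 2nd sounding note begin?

1. 0.0ms @ 0 + 1454.545ms (12/5)
2. 1454.545ms @ 12/5 + 727.273ms (6/5)
3. 2181.818ms @ 18/5 + 1454.545ms (12/5)

note 2 onset = 12/5b = 1454.545ms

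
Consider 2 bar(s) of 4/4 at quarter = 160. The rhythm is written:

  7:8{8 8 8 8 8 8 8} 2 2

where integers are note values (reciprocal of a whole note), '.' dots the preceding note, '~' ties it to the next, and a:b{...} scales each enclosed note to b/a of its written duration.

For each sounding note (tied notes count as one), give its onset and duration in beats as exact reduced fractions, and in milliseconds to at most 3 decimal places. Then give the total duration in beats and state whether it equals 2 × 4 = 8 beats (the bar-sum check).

1) 0.0ms=0b +214.286ms=4/7b
2) 214.286ms=4/7b +214.286ms=4/7b
3) 428.571ms=8/7b +214.286ms=4/7b
4) 642.857ms=12/7b +214.286ms=4/7b
5) 857.143ms=16/7b +214.286ms=4/7b
6) 1071.429ms=20/7b +214.286ms=4/7b
7) 1285.714ms=24/7b +214.286ms=4/7b
8) 1500.0ms=4b +750.0ms=2b
9) 2250.0ms=6b +750.0ms=2b
Σ=8b of 8 (160bpm 4/4) — PASS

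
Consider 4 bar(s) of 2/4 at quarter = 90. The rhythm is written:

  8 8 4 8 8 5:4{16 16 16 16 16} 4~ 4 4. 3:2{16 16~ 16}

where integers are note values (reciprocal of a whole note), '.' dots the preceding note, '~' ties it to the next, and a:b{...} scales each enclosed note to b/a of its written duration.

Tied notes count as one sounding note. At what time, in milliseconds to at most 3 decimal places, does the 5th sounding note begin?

1. 0.0ms @ 0 + 333.333ms (1/2)
2. 333.333ms @ 1/2 + 333.333ms (1/2)
3. 666.667ms @ 1 + 666.667ms (1)
4. 1333.333ms @ 2 + 333.333ms (1/2)
5. 1666.667ms @ 5/2 + 333.333ms (1/2)
6. 2000.0ms @ 3 + 133.333ms (1/5)
7. 2133.333ms @ 16/5 + 133.333ms (1/5)
8. 2266.667ms @ 17/5 + 133.333ms (1/5)
9. 2400.0ms @ 18/5 + 133.333ms (1/5)
10. 2533.333ms @ 19/5 + 133.333ms (1/5)
11. 2666.667ms @ 4 + 1333.333ms (2)
12. 4000.0ms @ 6 + 1000.0ms (3/2)
13. 5000.0ms @ 15/2 + 111.111ms (1/6)
14. 5111.111ms @ 23/3 + 222.222ms (1/3)

note 5 onset = 5/2b = 1666.667ms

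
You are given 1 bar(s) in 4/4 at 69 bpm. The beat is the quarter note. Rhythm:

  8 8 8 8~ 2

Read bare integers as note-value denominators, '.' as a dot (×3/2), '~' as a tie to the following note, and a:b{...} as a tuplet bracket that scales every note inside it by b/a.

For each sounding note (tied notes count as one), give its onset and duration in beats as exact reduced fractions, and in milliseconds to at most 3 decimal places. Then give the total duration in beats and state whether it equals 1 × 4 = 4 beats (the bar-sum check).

1) 0.0ms=0b +434.783ms=1/2b
2) 434.783ms=1/2b +434.783ms=1/2b
3) 869.565ms=1b +434.783ms=1/2b
4) 1304.348ms=3/2b +2173.913ms=5/2b
Σ=4b of 4 (69bpm 4/4) — PASS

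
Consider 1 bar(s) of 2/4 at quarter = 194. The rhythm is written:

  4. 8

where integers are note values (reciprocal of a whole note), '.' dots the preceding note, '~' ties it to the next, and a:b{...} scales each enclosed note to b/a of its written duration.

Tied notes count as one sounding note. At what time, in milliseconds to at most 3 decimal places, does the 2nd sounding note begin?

1. 0.0ms @ 0 + 463.918ms (3/2)
2. 463.918ms @ 3/2 + 154.639ms (1/2)

note 2 onset = 3/2b = 463.918ms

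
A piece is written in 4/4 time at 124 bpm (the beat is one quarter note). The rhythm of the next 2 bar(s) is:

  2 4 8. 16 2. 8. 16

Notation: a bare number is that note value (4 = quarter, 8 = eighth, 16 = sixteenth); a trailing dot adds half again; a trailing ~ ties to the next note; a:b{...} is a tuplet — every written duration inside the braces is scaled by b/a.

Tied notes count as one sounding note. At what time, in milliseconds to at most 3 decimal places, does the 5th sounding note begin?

1. 0.0ms @ 0 + 967.742ms (2)
2. 967.742ms @ 2 + 483.871ms (1)
3. 1451.613ms @ 3 + 362.903ms (3/4)
4. 1814.516ms @ 15/4 + 120.968ms (1/4)
5. 1935.484ms @ 4 + 1451.613ms (3)
6. 3387.097ms @ 7 + 362.903ms (3/4)
7. 3750.0ms @ 31/4 + 120.968ms (1/4)

note 5 onset = 4b = 1935.484ms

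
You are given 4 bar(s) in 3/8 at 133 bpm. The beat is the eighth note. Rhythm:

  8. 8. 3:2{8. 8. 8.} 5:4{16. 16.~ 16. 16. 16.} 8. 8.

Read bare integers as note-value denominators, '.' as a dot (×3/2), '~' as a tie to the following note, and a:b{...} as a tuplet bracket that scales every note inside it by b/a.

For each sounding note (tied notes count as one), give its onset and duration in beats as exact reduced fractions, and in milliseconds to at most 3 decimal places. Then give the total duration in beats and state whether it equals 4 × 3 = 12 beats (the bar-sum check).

1) 0.0ms=0b +676.692ms=3/2b
2) 676.692ms=3/2b +676.692ms=3/2b
3) 1353.383ms=3b +451.128ms=1b
4) 1804.511ms=4b +451.128ms=1b
5) 2255.639ms=5b +451.128ms=1b
6) 2706.767ms=6b +270.677ms=3/5b
7) 2977.444ms=33/5b +541.353ms=6/5b
8) 3518.797ms=39/5b +270.677ms=3/5b
9) 3789.474ms=42/5b +270.677ms=3/5b
10) 4060.15ms=9b +676.692ms=3/2b
11) 4736.842ms=21/2b +676.692ms=3/2b
Σ=12b of 12 (133bpm 3/8) — PASS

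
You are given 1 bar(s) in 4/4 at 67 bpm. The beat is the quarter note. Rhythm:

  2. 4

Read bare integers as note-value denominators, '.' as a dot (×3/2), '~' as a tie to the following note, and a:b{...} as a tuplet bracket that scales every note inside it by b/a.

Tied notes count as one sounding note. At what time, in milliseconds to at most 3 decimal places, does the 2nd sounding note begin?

note 2 onset = 3b = 2686.567ms

1. 0.0ms @ 0 + 2686.567ms (3)
2. 2686.567ms @ 3 + 895.522ms (1)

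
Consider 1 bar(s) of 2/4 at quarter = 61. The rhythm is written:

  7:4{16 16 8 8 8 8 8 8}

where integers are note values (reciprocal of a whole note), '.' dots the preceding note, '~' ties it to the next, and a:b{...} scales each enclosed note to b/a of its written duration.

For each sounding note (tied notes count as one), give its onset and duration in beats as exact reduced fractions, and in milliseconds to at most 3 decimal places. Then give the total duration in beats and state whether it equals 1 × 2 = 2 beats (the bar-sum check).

1) 0.0ms=0b +140.515ms=1/7b
2) 140.515ms=1/7b +140.515ms=1/7b
3) 281.03ms=2/7b +281.03ms=2/7b
4) 562.061ms=4/7b +281.03ms=2/7b
5) 843.091ms=6/7b +281.03ms=2/7b
6) 1124.122ms=8/7b +281.03ms=2/7b
7) 1405.152ms=10/7b +281.03ms=2/7b
8) 1686.183ms=12/7b +281.03ms=2/7b
Σ=2b of 2 (61bpm 2/4) — PASS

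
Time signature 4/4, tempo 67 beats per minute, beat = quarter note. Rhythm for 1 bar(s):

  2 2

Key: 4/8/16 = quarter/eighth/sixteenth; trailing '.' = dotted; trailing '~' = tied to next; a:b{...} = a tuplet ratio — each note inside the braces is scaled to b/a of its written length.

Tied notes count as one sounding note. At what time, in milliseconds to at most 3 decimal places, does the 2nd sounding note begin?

1. 0.0ms @ 0 + 1791.045ms (2)
2. 1791.045ms @ 2 + 1791.045ms (2)

note 2 onset = 2b = 1791.045ms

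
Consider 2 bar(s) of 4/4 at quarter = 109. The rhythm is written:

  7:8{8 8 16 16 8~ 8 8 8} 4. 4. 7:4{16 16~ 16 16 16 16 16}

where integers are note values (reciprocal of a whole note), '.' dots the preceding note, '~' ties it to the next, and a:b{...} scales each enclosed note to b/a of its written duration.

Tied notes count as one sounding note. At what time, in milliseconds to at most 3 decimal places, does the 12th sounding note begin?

note 12 onset = 52/7b = 4089.122ms

1. 0.0ms @ 0 + 314.548ms (4/7)
2. 314.548ms @ 4/7 + 314.548ms (4/7)
3. 629.096ms @ 8/7 + 157.274ms (2/7)
4. 786.37ms @ 10/7 + 157.274ms (2/7)
5. 943.644ms @ 12/7 + 629.096ms (8/7)
6. 1572.739ms @ 20/7 + 314.548ms (4/7)
7. 1887.287ms @ 24/7 + 314.548ms (4/7)
8. 2201.835ms @ 4 + 825.688ms (3/2)
9. 3027.523ms @ 11/2 + 825.688ms (3/2)
10. 3853.211ms @ 7 + 78.637ms (1/7)
11. 3931.848ms @ 50/7 + 157.274ms (2/7)
12. 4089.122ms @ 52/7 + 78.637ms (1/7)
13. 4167.759ms @ 53/7 + 78.637ms (1/7)
14. 4246.396ms @ 54/7 + 78.637ms (1/7)
15. 4325.033ms @ 55/7 + 78.637ms (1/7)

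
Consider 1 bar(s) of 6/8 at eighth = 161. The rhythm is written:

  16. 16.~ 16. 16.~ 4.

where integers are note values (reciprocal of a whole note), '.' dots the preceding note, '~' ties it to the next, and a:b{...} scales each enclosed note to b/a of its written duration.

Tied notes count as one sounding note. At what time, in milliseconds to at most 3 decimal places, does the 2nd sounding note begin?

1. 0.0ms @ 0 + 279.503ms (3/4)
2. 279.503ms @ 3/4 + 559.006ms (3/2)
3. 838.509ms @ 9/4 + 1397.516ms (15/4)

note 2 onset = 3/4b = 279.503ms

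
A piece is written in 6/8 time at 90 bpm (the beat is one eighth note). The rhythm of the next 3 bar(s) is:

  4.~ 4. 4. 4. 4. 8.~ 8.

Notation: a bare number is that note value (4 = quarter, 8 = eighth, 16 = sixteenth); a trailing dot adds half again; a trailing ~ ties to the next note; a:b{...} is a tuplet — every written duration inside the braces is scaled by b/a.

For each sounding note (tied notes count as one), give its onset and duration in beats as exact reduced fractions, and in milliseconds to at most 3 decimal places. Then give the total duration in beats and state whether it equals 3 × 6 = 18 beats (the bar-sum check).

1) 0.0ms=0b +4000.0ms=6b
2) 4000.0ms=6b +2000.0ms=3b
3) 6000.0ms=9b +2000.0ms=3b
4) 8000.0ms=12b +2000.0ms=3b
5) 10000.0ms=15b +2000.0ms=3b
Σ=18b of 18 (90bpm 6/8) — PASS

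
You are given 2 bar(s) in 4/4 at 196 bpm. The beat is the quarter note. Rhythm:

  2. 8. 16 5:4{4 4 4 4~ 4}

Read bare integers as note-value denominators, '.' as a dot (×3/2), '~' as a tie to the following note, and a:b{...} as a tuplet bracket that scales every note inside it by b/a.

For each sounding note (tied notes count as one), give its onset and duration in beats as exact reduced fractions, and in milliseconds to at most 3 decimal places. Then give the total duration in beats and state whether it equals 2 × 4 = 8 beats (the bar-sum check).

1) 0.0ms=0b +918.367ms=3b
2) 918.367ms=3b +229.592ms=3/4b
3) 1147.959ms=15/4b +76.531ms=1/4b
4) 1224.49ms=4b +244.898ms=4/5b
5) 1469.388ms=24/5b +244.898ms=4/5b
6) 1714.286ms=28/5b +244.898ms=4/5b
7) 1959.184ms=32/5b +489.796ms=8/5b
Σ=8b of 8 (196bpm 4/4) — PASS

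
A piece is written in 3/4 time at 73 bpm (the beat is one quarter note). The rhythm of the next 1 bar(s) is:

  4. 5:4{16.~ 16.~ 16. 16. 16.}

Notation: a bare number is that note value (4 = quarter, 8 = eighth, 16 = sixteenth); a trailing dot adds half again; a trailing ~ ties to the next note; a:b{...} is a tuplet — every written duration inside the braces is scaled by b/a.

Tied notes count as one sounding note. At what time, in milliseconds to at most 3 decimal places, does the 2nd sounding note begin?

note 2 onset = 3/2b = 1232.877ms

1. 0.0ms @ 0 + 1232.877ms (3/2)
2. 1232.877ms @ 3/2 + 739.726ms (9/10)
3. 1972.603ms @ 12/5 + 246.575ms (3/10)
4. 2219.178ms @ 27/10 + 246.575ms (3/10)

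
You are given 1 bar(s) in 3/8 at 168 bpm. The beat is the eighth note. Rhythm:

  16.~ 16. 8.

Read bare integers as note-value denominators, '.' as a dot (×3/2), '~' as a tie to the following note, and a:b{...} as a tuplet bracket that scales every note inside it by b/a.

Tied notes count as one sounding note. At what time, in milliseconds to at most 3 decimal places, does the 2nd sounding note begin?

1. 0.0ms @ 0 + 535.714ms (3/2)
2. 535.714ms @ 3/2 + 535.714ms (3/2)

note 2 onset = 3/2b = 535.714ms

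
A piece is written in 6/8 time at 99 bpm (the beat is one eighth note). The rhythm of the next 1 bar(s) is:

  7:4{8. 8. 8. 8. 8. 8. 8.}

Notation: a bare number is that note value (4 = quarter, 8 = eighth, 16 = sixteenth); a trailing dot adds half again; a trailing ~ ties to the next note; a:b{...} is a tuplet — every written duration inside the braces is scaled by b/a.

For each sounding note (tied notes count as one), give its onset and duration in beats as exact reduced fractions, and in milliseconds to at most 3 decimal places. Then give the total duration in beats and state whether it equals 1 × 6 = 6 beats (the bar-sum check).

1) 0.0ms=0b +519.481ms=6/7b
2) 519.481ms=6/7b +519.481ms=6/7b
3) 1038.961ms=12/7b +519.481ms=6/7b
4) 1558.442ms=18/7b +519.481ms=6/7b
5) 2077.922ms=24/7b +519.481ms=6/7b
6) 2597.403ms=30/7b +519.481ms=6/7b
7) 3116.883ms=36/7b +519.481ms=6/7b
Σ=6b of 6 (99bpm 6/8) — PASS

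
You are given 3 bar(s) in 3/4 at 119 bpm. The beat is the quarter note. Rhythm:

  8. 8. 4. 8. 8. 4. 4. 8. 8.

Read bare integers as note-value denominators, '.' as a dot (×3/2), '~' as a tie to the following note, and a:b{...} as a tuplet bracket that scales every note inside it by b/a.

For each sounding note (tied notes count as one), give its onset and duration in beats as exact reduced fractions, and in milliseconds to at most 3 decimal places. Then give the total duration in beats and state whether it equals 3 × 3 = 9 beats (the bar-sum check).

1) 0.0ms=0b +378.151ms=3/4b
2) 378.151ms=3/4b +378.151ms=3/4b
3) 756.303ms=3/2b +756.303ms=3/2b
4) 1512.605ms=3b +378.151ms=3/4b
5) 1890.756ms=15/4b +378.151ms=3/4b
6) 2268.908ms=9/2b +756.303ms=3/2b
7) 3025.21ms=6b +756.303ms=3/2b
8) 3781.513ms=15/2b +378.151ms=3/4b
9) 4159.664ms=33/4b +378.151ms=3/4b
Σ=9b of 9 (119bpm 3/4) — PASS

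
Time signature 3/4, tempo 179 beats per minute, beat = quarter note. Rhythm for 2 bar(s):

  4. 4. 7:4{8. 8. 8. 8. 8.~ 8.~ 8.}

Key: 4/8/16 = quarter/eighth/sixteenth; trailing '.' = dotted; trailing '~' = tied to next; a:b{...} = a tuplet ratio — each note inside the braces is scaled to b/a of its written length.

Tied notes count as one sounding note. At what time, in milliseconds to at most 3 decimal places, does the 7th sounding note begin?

1. 0.0ms @ 0 + 502.793ms (3/2)
2. 502.793ms @ 3/2 + 502.793ms (3/2)
3. 1005.587ms @ 3 + 143.655ms (3/7)
4. 1149.242ms @ 24/7 + 143.655ms (3/7)
5. 1292.897ms @ 27/7 + 143.655ms (3/7)
6. 1436.552ms @ 30/7 + 143.655ms (3/7)
7. 1580.208ms @ 33/7 + 430.966ms (9/7)

note 7 onset = 33/7b = 1580.208ms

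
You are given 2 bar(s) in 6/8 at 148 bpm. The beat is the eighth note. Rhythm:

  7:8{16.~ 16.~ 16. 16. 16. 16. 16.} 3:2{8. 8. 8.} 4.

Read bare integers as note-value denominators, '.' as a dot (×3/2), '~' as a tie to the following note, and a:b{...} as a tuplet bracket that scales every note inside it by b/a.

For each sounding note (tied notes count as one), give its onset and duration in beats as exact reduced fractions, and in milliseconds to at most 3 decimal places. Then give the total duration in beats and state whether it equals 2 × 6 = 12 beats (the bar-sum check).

1) 0.0ms=0b +1042.471ms=18/7b
2) 1042.471ms=18/7b +347.49ms=6/7b
3) 1389.961ms=24/7b +347.49ms=6/7b
4) 1737.452ms=30/7b +347.49ms=6/7b
5) 2084.942ms=36/7b +347.49ms=6/7b
6) 2432.432ms=6b +405.405ms=1b
7) 2837.838ms=7b +405.405ms=1b
8) 3243.243ms=8b +405.405ms=1b
9) 3648.649ms=9b +1216.216ms=3b
Σ=12b of 12 (148bpm 6/8) — PASS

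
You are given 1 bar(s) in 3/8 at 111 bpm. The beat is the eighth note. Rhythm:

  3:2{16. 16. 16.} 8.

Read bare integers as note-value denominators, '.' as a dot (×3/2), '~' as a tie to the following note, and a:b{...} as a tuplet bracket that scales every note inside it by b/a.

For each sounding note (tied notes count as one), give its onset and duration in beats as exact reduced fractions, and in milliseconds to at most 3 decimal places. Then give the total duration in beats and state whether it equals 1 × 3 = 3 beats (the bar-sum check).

1) 0.0ms=0b +270.27ms=1/2b
2) 270.27ms=1/2b +270.27ms=1/2b
3) 540.541ms=1b +270.27ms=1/2b
4) 810.811ms=3/2b +810.811ms=3/2b
Σ=3b of 3 (111bpm 3/8) — PASS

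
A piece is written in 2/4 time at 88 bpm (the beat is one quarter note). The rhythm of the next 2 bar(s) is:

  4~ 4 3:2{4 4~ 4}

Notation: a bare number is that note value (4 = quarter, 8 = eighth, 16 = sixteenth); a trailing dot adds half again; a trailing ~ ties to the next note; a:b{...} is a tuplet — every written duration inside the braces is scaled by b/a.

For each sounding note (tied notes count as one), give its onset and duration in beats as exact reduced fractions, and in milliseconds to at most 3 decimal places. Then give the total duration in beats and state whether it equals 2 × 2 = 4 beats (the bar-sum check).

1) 0.0ms=0b +1363.636ms=2b
2) 1363.636ms=2b +454.545ms=2/3b
3) 1818.182ms=8/3b +909.091ms=4/3b
Σ=4b of 4 (88bpm 2/4) — PASS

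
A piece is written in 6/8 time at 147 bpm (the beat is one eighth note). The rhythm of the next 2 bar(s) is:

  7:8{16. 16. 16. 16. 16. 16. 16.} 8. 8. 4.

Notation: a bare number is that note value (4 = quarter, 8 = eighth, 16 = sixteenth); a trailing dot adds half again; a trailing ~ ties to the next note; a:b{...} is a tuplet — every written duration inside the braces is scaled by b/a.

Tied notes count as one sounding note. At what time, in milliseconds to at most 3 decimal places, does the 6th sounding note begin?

note 6 onset = 30/7b = 1749.271ms

1. 0.0ms @ 0 + 349.854ms (6/7)
2. 349.854ms @ 6/7 + 349.854ms (6/7)
3. 699.708ms @ 12/7 + 349.854ms (6/7)
4. 1049.563ms @ 18/7 + 349.854ms (6/7)
5. 1399.417ms @ 24/7 + 349.854ms (6/7)
6. 1749.271ms @ 30/7 + 349.854ms (6/7)
7. 2099.125ms @ 36/7 + 349.854ms (6/7)
8. 2448.98ms @ 6 + 612.245ms (3/2)
9. 3061.224ms @ 15/2 + 612.245ms (3/2)
10. 3673.469ms @ 9 + 1224.49ms (3)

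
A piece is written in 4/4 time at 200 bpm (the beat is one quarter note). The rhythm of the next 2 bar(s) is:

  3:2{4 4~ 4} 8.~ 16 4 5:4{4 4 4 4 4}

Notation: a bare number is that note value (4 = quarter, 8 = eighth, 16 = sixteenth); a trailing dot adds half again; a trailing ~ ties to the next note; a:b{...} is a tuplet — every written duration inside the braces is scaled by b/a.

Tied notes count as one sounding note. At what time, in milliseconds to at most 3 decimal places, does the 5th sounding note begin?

1. 0.0ms @ 0 + 200.0ms (2/3)
2. 200.0ms @ 2/3 + 400.0ms (4/3)
3. 600.0ms @ 2 + 300.0ms (1)
4. 900.0ms @ 3 + 300.0ms (1)
5. 1200.0ms @ 4 + 240.0ms (4/5)
6. 1440.0ms @ 24/5 + 240.0ms (4/5)
7. 1680.0ms @ 28/5 + 240.0ms (4/5)
8. 1920.0ms @ 32/5 + 240.0ms (4/5)
9. 2160.0ms @ 36/5 + 240.0ms (4/5)

note 5 onset = 4b = 1200.0ms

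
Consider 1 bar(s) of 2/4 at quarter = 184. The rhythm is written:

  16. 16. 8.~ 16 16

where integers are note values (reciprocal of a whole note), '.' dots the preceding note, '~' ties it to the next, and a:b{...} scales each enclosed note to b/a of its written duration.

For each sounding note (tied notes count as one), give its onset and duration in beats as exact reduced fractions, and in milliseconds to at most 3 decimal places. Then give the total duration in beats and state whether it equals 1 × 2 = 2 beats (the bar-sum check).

1) 0.0ms=0b +122.283ms=3/8b
2) 122.283ms=3/8b +122.283ms=3/8b
3) 244.565ms=3/4b +326.087ms=1b
4) 570.652ms=7/4b +81.522ms=1/4b
Σ=2b of 2 (184bpm 2/4) — PASS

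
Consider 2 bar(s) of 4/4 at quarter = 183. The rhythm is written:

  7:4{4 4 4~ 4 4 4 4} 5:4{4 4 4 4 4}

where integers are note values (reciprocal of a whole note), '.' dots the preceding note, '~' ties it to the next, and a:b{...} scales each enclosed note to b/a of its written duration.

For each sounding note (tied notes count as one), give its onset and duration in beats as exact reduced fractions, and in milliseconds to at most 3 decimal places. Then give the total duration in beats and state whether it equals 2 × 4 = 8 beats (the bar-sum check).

1) 0.0ms=0b +187.354ms=4/7b
2) 187.354ms=4/7b +187.354ms=4/7b
3) 374.707ms=8/7b +374.707ms=8/7b
4) 749.415ms=16/7b +187.354ms=4/7b
5) 936.768ms=20/7b +187.354ms=4/7b
6) 1124.122ms=24/7b +187.354ms=4/7b
7) 1311.475ms=4b +262.295ms=4/5b
8) 1573.77ms=24/5b +262.295ms=4/5b
9) 1836.066ms=28/5b +262.295ms=4/5b
10) 2098.361ms=32/5b +262.295ms=4/5b
11) 2360.656ms=36/5b +262.295ms=4/5b
Σ=8b of 8 (183bpm 4/4) — PASS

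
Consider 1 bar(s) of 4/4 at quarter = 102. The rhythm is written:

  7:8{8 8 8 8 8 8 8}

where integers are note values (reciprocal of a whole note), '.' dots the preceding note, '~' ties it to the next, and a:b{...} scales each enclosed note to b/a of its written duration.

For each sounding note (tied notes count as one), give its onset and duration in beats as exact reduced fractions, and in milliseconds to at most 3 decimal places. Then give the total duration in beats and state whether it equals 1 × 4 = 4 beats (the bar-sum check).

1) 0.0ms=0b +336.134ms=4/7b
2) 336.134ms=4/7b +336.134ms=4/7b
3) 672.269ms=8/7b +336.134ms=4/7b
4) 1008.403ms=12/7b +336.134ms=4/7b
5) 1344.538ms=16/7b +336.134ms=4/7b
6) 1680.672ms=20/7b +336.134ms=4/7b
7) 2016.807ms=24/7b +336.134ms=4/7b
Σ=4b of 4 (102bpm 4/4) — PASS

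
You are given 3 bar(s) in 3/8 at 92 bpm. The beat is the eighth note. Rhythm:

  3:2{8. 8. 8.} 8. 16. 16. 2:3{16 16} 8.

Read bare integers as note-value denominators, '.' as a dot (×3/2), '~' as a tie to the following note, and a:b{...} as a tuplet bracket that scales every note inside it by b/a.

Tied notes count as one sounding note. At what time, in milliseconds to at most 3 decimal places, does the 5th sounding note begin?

note 5 onset = 9/2b = 2934.783ms

1. 0.0ms @ 0 + 652.174ms (1)
2. 652.174ms @ 1 + 652.174ms (1)
3. 1304.348ms @ 2 + 652.174ms (1)
4. 1956.522ms @ 3 + 978.261ms (3/2)
5. 2934.783ms @ 9/2 + 489.13ms (3/4)
6. 3423.913ms @ 21/4 + 489.13ms (3/4)
7. 3913.043ms @ 6 + 489.13ms (3/4)
8. 4402.174ms @ 27/4 + 489.13ms (3/4)
9. 4891.304ms @ 15/2 + 978.261ms (3/2)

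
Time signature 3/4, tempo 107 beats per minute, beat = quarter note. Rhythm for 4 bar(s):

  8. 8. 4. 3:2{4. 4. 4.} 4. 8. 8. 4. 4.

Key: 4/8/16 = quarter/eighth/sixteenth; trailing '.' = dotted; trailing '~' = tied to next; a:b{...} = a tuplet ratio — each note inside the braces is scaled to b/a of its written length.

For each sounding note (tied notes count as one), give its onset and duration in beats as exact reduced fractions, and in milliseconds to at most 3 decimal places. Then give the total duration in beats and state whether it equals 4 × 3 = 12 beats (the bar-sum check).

1) 0.0ms=0b +420.561ms=3/4b
2) 420.561ms=3/4b +420.561ms=3/4b
3) 841.121ms=3/2b +841.121ms=3/2b
4) 1682.243ms=3b +560.748ms=1b
5) 2242.991ms=4b +560.748ms=1b
6) 2803.738ms=5b +560.748ms=1b
7) 3364.486ms=6b +841.121ms=3/2b
8) 4205.607ms=15/2b +420.561ms=3/4b
9) 4626.168ms=33/4b +420.561ms=3/4b
10) 5046.729ms=9b +841.121ms=3/2b
11) 5887.85ms=21/2b +841.121ms=3/2b
Σ=12b of 12 (107bpm 3/4) — PASS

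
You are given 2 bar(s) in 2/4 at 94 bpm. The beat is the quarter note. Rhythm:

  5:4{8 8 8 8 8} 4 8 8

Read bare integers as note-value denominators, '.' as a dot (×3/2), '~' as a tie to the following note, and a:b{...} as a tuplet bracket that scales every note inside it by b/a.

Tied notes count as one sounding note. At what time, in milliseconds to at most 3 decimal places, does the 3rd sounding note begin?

1. 0.0ms @ 0 + 255.319ms (2/5)
2. 255.319ms @ 2/5 + 255.319ms (2/5)
3. 510.638ms @ 4/5 + 255.319ms (2/5)
4. 765.957ms @ 6/5 + 255.319ms (2/5)
5. 1021.277ms @ 8/5 + 255.319ms (2/5)
6. 1276.596ms @ 2 + 638.298ms (1)
7. 1914.894ms @ 3 + 319.149ms (1/2)
8. 2234.043ms @ 7/2 + 319.149ms (1/2)

note 3 onset = 4/5b = 510.638ms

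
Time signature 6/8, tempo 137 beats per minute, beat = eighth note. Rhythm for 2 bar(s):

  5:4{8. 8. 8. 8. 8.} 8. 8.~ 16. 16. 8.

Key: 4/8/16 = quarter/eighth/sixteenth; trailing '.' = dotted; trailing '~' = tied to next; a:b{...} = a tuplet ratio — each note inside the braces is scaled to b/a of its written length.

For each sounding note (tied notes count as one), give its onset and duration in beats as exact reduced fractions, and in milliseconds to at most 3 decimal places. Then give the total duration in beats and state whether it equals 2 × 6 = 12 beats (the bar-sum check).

1) 0.0ms=0b +525.547ms=6/5b
2) 525.547ms=6/5b +525.547ms=6/5b
3) 1051.095ms=12/5b +525.547ms=6/5b
4) 1576.642ms=18/5b +525.547ms=6/5b
5) 2102.19ms=24/5b +525.547ms=6/5b
6) 2627.737ms=6b +656.934ms=3/2b
7) 3284.672ms=15/2b +985.401ms=9/4b
8) 4270.073ms=39/4b +328.467ms=3/4b
9) 4598.54ms=21/2b +656.934ms=3/2b
Σ=12b of 12 (137bpm 6/8) — PASS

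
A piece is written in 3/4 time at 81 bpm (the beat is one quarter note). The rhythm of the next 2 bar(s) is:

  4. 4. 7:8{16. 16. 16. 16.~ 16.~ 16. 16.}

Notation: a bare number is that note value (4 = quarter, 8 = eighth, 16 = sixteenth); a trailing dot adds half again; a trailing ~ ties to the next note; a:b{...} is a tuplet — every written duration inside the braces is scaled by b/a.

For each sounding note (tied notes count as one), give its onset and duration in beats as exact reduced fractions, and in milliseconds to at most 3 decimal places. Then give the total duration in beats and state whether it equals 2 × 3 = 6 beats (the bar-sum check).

1) 0.0ms=0b +1111.111ms=3/2b
2) 1111.111ms=3/2b +1111.111ms=3/2b
3) 2222.222ms=3b +317.46ms=3/7b
4) 2539.683ms=24/7b +317.46ms=3/7b
5) 2857.143ms=27/7b +317.46ms=3/7b
6) 3174.603ms=30/7b +952.381ms=9/7b
7) 4126.984ms=39/7b +317.46ms=3/7b
Σ=6b of 6 (81bpm 3/4) — PASS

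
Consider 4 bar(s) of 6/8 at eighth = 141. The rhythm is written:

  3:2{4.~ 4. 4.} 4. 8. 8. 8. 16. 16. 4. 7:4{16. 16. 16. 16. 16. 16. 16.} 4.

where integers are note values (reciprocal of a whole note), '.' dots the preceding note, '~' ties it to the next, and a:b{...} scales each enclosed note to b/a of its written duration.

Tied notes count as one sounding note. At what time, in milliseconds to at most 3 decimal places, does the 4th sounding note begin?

note 4 onset = 9b = 3829.787ms

1. 0.0ms @ 0 + 1702.128ms (4)
2. 1702.128ms @ 4 + 851.064ms (2)
3. 2553.191ms @ 6 + 1276.596ms (3)
4. 3829.787ms @ 9 + 638.298ms (3/2)
5. 4468.085ms @ 21/2 + 638.298ms (3/2)
6. 5106.383ms @ 12 + 638.298ms (3/2)
7. 5744.681ms @ 27/2 + 319.149ms (3/4)
8. 6063.83ms @ 57/4 + 319.149ms (3/4)
9. 6382.979ms @ 15 + 1276.596ms (3)
10. 7659.574ms @ 18 + 182.371ms (3/7)
11. 7841.945ms @ 129/7 + 182.371ms (3/7)
12. 8024.316ms @ 132/7 + 182.371ms (3/7)
13. 8206.687ms @ 135/7 + 182.371ms (3/7)
14. 8389.058ms @ 138/7 + 182.371ms (3/7)
15. 8571.429ms @ 141/7 + 182.371ms (3/7)
16. 8753.799ms @ 144/7 + 182.371ms (3/7)
17. 8936.17ms @ 21 + 1276.596ms (3)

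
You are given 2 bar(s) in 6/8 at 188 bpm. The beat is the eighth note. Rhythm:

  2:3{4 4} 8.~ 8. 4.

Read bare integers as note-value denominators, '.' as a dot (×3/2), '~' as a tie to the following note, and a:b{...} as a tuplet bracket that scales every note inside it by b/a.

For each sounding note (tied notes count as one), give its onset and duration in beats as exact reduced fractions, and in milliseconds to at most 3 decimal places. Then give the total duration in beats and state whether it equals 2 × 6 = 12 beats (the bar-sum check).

1) 0.0ms=0b +957.447ms=3b
2) 957.447ms=3b +957.447ms=3b
3) 1914.894ms=6b +957.447ms=3b
4) 2872.34ms=9b +957.447ms=3b
Σ=12b of 12 (188bpm 6/8) — PASS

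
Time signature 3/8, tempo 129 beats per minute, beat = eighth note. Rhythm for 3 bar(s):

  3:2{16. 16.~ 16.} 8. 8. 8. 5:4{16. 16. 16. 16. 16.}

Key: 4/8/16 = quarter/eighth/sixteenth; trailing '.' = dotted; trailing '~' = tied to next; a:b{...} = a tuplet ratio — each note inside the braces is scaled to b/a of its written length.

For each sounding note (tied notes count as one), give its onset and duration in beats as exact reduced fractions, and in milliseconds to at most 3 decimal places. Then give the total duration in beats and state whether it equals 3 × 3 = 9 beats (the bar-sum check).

1) 0.0ms=0b +232.558ms=1/2b
2) 232.558ms=1/2b +465.116ms=1b
3) 697.674ms=3/2b +697.674ms=3/2b
4) 1395.349ms=3b +697.674ms=3/2b
5) 2093.023ms=9/2b +697.674ms=3/2b
6) 2790.698ms=6b +279.07ms=3/5b
7) 3069.767ms=33/5b +279.07ms=3/5b
8) 3348.837ms=36/5b +279.07ms=3/5b
9) 3627.907ms=39/5b +279.07ms=3/5b
10) 3906.977ms=42/5b +279.07ms=3/5b
Σ=9b of 9 (129bpm 3/8) — PASS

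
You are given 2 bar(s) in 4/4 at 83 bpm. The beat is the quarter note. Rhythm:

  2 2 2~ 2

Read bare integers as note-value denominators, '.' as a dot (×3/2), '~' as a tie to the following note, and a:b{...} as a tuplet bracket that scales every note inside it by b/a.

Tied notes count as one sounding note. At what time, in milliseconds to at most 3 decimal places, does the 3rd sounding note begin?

note 3 onset = 4b = 2891.566ms

1. 0.0ms @ 0 + 1445.783ms (2)
2. 1445.783ms @ 2 + 1445.783ms (2)
3. 2891.566ms @ 4 + 2891.566ms (4)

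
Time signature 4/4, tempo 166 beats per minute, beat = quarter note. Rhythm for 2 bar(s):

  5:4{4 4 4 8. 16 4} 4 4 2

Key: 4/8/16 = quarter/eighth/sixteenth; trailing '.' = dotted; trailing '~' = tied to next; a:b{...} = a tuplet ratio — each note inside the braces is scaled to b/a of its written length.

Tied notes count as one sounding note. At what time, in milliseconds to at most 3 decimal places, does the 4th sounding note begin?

note 4 onset = 12/5b = 867.47ms

1. 0.0ms @ 0 + 289.157ms (4/5)
2. 289.157ms @ 4/5 + 289.157ms (4/5)
3. 578.313ms @ 8/5 + 289.157ms (4/5)
4. 867.47ms @ 12/5 + 216.867ms (3/5)
5. 1084.337ms @ 3 + 72.289ms (1/5)
6. 1156.627ms @ 16/5 + 289.157ms (4/5)
7. 1445.783ms @ 4 + 361.446ms (1)
8. 1807.229ms @ 5 + 361.446ms (1)
9. 2168.675ms @ 6 + 722.892ms (2)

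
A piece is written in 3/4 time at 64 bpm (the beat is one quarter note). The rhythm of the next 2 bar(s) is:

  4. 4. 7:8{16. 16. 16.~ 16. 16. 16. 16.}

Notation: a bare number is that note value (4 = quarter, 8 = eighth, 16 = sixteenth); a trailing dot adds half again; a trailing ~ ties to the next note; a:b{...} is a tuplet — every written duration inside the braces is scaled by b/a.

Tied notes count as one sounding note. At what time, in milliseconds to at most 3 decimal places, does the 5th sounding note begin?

note 5 onset = 27/7b = 3616.071ms

1. 0.0ms @ 0 + 1406.25ms (3/2)
2. 1406.25ms @ 3/2 + 1406.25ms (3/2)
3. 2812.5ms @ 3 + 401.786ms (3/7)
4. 3214.286ms @ 24/7 + 401.786ms (3/7)
5. 3616.071ms @ 27/7 + 803.571ms (6/7)
6. 4419.643ms @ 33/7 + 401.786ms (3/7)
7. 4821.429ms @ 36/7 + 401.786ms (3/7)
8. 5223.214ms @ 39/7 + 401.786ms (3/7)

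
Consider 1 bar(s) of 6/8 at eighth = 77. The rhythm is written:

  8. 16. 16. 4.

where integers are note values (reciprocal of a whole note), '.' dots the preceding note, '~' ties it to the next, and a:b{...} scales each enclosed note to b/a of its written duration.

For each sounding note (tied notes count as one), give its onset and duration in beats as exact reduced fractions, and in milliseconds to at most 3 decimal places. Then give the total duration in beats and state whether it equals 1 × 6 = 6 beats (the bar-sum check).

1) 0.0ms=0b +1168.831ms=3/2b
2) 1168.831ms=3/2b +584.416ms=3/4b
3) 1753.247ms=9/4b +584.416ms=3/4b
4) 2337.662ms=3b +2337.662ms=3b
Σ=6b of 6 (77bpm 6/8) — PASS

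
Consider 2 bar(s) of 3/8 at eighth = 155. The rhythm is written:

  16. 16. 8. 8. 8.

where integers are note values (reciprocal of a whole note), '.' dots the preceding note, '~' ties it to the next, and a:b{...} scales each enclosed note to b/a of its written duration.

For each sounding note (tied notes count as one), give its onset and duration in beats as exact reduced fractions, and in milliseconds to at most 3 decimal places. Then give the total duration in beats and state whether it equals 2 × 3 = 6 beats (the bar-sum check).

1) 0.0ms=0b +290.323ms=3/4b
2) 290.323ms=3/4b +290.323ms=3/4b
3) 580.645ms=3/2b +580.645ms=3/2b
4) 1161.29ms=3b +580.645ms=3/2b
5) 1741.935ms=9/2b +580.645ms=3/2b
Σ=6b of 6 (155bpm 3/8) — PASS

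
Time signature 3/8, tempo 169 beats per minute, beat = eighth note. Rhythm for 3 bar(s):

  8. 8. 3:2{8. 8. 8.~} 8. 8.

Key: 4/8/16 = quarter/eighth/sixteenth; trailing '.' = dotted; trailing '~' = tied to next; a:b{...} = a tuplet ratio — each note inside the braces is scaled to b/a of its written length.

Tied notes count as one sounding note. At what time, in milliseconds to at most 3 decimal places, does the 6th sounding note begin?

1. 0.0ms @ 0 + 532.544ms (3/2)
2. 532.544ms @ 3/2 + 532.544ms (3/2)
3. 1065.089ms @ 3 + 355.03ms (1)
4. 1420.118ms @ 4 + 355.03ms (1)
5. 1775.148ms @ 5 + 887.574ms (5/2)
6. 2662.722ms @ 15/2 + 532.544ms (3/2)

note 6 onset = 15/2b = 2662.722ms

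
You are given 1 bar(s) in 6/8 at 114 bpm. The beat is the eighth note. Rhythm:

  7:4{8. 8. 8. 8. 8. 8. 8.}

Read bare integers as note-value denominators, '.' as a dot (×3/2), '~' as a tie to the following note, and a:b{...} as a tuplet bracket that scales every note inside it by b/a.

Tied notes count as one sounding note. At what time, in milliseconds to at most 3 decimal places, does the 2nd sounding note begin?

note 2 onset = 6/7b = 451.128ms

1. 0.0ms @ 0 + 451.128ms (6/7)
2. 451.128ms @ 6/7 + 451.128ms (6/7)
3. 902.256ms @ 12/7 + 451.128ms (6/7)
4. 1353.383ms @ 18/7 + 451.128ms (6/7)
5. 1804.511ms @ 24/7 + 451.128ms (6/7)
6. 2255.639ms @ 30/7 + 451.128ms (6/7)
7. 2706.767ms @ 36/7 + 451.128ms (6/7)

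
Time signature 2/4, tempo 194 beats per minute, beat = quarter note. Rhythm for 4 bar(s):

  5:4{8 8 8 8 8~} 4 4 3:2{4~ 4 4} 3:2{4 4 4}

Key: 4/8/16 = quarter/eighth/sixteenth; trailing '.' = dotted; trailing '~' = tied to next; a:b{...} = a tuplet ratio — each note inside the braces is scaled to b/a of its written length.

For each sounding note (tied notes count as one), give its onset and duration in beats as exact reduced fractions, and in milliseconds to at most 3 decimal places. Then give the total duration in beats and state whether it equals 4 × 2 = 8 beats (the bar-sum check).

1) 0.0ms=0b +123.711ms=2/5b
2) 123.711ms=2/5b +123.711ms=2/5b
3) 247.423ms=4/5b +123.711ms=2/5b
4) 371.134ms=6/5b +123.711ms=2/5b
5) 494.845ms=8/5b +432.99ms=7/5b
6) 927.835ms=3b +309.278ms=1b
7) 1237.113ms=4b +412.371ms=4/3b
8) 1649.485ms=16/3b +206.186ms=2/3b
9) 1855.67ms=6b +206.186ms=2/3b
10) 2061.856ms=20/3b +206.186ms=2/3b
11) 2268.041ms=22/3b +206.186ms=2/3b
Σ=8b of 8 (194bpm 2/4) — PASS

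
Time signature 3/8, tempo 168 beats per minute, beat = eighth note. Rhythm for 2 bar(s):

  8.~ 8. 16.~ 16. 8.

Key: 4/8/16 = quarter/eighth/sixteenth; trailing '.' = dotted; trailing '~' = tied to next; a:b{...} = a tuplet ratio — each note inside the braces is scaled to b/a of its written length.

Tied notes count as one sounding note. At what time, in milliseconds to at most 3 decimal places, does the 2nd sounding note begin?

note 2 onset = 3b = 1071.429ms

1. 0.0ms @ 0 + 1071.429ms (3)
2. 1071.429ms @ 3 + 535.714ms (3/2)
3. 1607.143ms @ 9/2 + 535.714ms (3/2)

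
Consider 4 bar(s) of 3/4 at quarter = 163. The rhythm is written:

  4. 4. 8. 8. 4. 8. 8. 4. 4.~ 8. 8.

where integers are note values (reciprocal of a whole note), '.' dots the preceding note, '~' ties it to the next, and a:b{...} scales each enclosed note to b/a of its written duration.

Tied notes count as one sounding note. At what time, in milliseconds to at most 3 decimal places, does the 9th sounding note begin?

1. 0.0ms @ 0 + 552.147ms (3/2)
2. 552.147ms @ 3/2 + 552.147ms (3/2)
3. 1104.294ms @ 3 + 276.074ms (3/4)
4. 1380.368ms @ 15/4 + 276.074ms (3/4)
5. 1656.442ms @ 9/2 + 552.147ms (3/2)
6. 2208.589ms @ 6 + 276.074ms (3/4)
7. 2484.663ms @ 27/4 + 276.074ms (3/4)
8. 2760.736ms @ 15/2 + 552.147ms (3/2)
9. 3312.883ms @ 9 + 828.221ms (9/4)
10. 4141.104ms @ 45/4 + 276.074ms (3/4)

note 9 onset = 9b = 3312.883ms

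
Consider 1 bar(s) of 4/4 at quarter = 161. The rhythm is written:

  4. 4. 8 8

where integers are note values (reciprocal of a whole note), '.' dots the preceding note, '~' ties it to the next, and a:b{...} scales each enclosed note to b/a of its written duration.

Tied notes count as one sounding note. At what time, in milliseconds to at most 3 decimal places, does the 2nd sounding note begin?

note 2 onset = 3/2b = 559.006ms

1. 0.0ms @ 0 + 559.006ms (3/2)
2. 559.006ms @ 3/2 + 559.006ms (3/2)
3. 1118.012ms @ 3 + 186.335ms (1/2)
4. 1304.348ms @ 7/2 + 186.335ms (1/2)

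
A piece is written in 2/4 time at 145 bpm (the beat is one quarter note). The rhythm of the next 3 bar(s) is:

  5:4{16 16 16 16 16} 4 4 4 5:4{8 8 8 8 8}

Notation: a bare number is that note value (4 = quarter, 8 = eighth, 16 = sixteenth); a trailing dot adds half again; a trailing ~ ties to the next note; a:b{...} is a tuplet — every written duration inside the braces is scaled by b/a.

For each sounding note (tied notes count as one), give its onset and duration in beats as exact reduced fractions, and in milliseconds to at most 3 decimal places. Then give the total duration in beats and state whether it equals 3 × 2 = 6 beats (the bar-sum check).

1) 0.0ms=0b +82.759ms=1/5b
2) 82.759ms=1/5b +82.759ms=1/5b
3) 165.517ms=2/5b +82.759ms=1/5b
4) 248.276ms=3/5b +82.759ms=1/5b
5) 331.034ms=4/5b +82.759ms=1/5b
6) 413.793ms=1b +413.793ms=1b
7) 827.586ms=2b +413.793ms=1b
8) 1241.379ms=3b +413.793ms=1b
9) 1655.172ms=4b +165.517ms=2/5b
10) 1820.69ms=22/5b +165.517ms=2/5b
11) 1986.207ms=24/5b +165.517ms=2/5b
12) 2151.724ms=26/5b +165.517ms=2/5b
13) 2317.241ms=28/5b +165.517ms=2/5b
Σ=6b of 6 (145bpm 2/4) — PASS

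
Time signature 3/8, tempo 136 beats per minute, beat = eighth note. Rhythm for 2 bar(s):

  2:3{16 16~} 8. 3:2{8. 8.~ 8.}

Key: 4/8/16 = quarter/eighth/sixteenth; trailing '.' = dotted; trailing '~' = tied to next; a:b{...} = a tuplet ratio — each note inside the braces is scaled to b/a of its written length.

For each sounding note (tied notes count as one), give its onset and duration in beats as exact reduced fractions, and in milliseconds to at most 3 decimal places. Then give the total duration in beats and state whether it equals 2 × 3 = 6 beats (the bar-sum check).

1) 0.0ms=0b +330.882ms=3/4b
2) 330.882ms=3/4b +992.647ms=9/4b
3) 1323.529ms=3b +441.176ms=1b
4) 1764.706ms=4b +882.353ms=2b
Σ=6b of 6 (136bpm 3/8) — PASS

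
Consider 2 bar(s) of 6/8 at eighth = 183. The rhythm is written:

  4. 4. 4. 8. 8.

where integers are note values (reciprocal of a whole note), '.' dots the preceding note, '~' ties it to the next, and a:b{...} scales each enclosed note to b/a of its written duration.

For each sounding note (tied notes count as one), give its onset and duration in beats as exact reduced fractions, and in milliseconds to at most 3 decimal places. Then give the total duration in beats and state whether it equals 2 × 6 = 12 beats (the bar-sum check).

1) 0.0ms=0b +983.607ms=3b
2) 983.607ms=3b +983.607ms=3b
3) 1967.213ms=6b +983.607ms=3b
4) 2950.82ms=9b +491.803ms=3/2b
5) 3442.623ms=21/2b +491.803ms=3/2b
Σ=12b of 12 (183bpm 6/8) — PASS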